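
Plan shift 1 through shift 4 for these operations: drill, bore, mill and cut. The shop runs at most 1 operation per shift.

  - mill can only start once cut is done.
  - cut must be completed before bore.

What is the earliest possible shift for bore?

shift 2

Precedence pushes bore to at least shift 2.
bore at shift 2 is achievable: bore -> shift 2; drill -> shift 4; mill -> shift 3; cut -> shift 1.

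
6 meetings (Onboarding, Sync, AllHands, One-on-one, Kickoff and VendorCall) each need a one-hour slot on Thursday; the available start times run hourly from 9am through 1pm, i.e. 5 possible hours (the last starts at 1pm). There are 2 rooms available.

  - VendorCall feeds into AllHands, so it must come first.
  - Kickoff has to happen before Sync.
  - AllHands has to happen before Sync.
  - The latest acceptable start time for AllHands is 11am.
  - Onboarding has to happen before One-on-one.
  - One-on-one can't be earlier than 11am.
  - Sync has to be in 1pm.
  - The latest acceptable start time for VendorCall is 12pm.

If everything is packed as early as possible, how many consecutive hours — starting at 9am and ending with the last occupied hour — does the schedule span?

5

The precedence chain requires at least 3 distinct hours.
With at most 2 per hour and 6 meetings, at least 3 hours are needed.
Sync can't be placed before 1pm — that is hour 5 counting from 9am — so the schedule must run through at least 5 hours.
5 works (last occupied hour: 1pm): for example Sync in 1pm; AllHands in 10am; Kickoff in 10am; One-on-one in 11am; VendorCall in 9am; Onboarding in 9am.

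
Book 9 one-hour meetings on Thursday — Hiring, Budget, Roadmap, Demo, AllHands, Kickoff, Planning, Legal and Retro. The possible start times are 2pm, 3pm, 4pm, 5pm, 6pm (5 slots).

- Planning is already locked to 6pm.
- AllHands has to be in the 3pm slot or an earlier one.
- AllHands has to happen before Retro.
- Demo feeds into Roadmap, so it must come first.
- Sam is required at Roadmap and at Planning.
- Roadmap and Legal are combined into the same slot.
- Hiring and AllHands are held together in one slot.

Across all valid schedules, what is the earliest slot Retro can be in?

3pm

Precedence pushes Retro to at least 3pm.
Retro at 3pm is achievable: Planning -> 6pm, Hiring -> 2pm, Kickoff -> 2pm, Budget -> 2pm, Legal -> 3pm, AllHands -> 2pm, Retro -> 3pm, Roadmap -> 3pm, Demo -> 2pm.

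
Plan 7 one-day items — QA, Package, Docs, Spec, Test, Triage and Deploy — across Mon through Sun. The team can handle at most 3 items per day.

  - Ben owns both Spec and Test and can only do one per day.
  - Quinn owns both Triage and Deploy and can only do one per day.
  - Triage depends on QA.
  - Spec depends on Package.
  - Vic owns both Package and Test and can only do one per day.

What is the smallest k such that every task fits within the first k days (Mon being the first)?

3 days

The precedence chain requires at least 2 distinct days.
With at most 3 per day and 7 tasks, at least 3 days are needed.
3 works (last occupied day: Wed): for example Package in Mon; QA in Mon; Test in Wed; Deploy in Wed; Docs in Mon; Triage in Tue; Spec in Tue.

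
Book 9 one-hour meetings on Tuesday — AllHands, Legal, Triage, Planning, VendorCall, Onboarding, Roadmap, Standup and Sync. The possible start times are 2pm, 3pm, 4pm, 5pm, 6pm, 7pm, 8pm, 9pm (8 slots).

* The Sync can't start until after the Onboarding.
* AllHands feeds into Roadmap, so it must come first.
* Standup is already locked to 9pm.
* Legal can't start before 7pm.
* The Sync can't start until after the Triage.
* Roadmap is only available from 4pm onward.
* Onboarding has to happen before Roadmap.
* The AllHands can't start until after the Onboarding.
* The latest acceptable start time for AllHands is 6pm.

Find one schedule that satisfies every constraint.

Planning -> 2pm; Sync -> 3pm; AllHands -> 3pm; Onboarding -> 2pm; Roadmap -> 4pm; Standup -> 9pm; Triage -> 2pm; VendorCall -> 2pm; Legal -> 7pm

Checking: Onboarding(2pm) before Roadmap(4pm); Onboarding(2pm) before AllHands(3pm); Onboarding(2pm) before Sync(3pm); AllHands(3pm) before Roadmap(4pm); Triage(2pm) before Sync(3pm); Roadmap=4pm in [4pm,9pm]; Standup=9pm in [9pm,9pm]; AllHands=3pm in [2pm,6pm]; Legal=7pm in [7pm,9pm].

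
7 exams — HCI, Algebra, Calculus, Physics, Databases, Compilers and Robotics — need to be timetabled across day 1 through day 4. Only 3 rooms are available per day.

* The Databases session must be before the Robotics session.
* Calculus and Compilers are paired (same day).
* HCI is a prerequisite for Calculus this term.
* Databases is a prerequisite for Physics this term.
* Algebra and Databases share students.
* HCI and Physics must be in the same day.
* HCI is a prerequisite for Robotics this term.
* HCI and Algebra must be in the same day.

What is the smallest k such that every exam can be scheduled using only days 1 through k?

3 days

The precedence chain requires at least 3 distinct days.
With at most 3 per day and 7 exams, at least 3 days are needed.
3 works (last occupied day: day 3): for example Compilers -> day 3; Calculus -> day 3; Physics -> day 2; HCI -> day 2; Algebra -> day 2; Robotics -> day 3; Databases -> day 1.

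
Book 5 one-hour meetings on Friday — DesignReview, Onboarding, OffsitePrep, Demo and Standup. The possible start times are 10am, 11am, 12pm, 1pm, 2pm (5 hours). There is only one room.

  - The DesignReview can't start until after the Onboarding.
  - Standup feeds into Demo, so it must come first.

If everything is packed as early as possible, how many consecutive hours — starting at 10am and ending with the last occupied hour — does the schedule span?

5

The precedence chain requires at least 2 distinct hours.
With at most 1 per hour and 5 meetings, at least 5 hours are needed.
5 works (last occupied hour: 2pm): for example Onboarding=10am; OffsitePrep=2pm; DesignReview=11am; Demo=1pm; Standup=12pm.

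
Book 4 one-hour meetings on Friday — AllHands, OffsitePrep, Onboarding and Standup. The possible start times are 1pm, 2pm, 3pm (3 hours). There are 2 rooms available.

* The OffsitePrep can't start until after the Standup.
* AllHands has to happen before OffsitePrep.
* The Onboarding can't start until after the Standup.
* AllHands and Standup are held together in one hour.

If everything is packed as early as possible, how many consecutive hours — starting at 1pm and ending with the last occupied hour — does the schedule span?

2 hours

The precedence chain requires at least 2 distinct hours.
With at most 2 per hour and 4 meetings, at least 2 hours are needed.
2 works (last occupied hour: 2pm): for example OffsitePrep=2pm; Standup=1pm; Onboarding=2pm; AllHands=1pm.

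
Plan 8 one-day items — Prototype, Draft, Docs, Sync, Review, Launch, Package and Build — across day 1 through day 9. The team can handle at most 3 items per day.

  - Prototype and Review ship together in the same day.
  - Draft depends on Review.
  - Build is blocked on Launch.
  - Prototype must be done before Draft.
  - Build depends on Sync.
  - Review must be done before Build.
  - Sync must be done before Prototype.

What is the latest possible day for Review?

day 8

Review must be in the same day as Prototype, which can't be before day 2, so Review is at least day 2; downstream work caps Review at day 8.
Review at day 8 is achievable: Docs in day 1; Package in day 2; Draft in day 9; Sync in day 1; Launch in day 1; Build in day 9; Prototype in day 8; Review in day 8.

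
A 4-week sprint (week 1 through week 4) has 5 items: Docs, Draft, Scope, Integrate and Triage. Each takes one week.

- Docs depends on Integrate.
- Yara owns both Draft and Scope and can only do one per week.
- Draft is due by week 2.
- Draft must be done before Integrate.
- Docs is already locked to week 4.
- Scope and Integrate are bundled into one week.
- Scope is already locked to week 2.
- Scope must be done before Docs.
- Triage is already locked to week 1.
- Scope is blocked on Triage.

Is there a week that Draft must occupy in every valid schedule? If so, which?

Draft's window is week 1–week 2.
Scope is fixed at week 2, and Draft can't share a week with Scope.
So Draft must be week 1.

week 1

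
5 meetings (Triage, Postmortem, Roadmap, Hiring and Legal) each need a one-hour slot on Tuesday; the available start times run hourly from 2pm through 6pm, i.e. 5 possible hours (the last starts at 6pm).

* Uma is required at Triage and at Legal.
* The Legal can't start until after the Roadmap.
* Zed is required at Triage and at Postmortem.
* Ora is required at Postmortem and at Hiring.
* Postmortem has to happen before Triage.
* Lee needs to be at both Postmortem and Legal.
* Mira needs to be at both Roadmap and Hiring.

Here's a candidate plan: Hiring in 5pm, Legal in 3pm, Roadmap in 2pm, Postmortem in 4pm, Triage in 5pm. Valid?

Zed is required at Triage and at Postmortem — holds.
The Legal can't start until after the Roadmap — holds.
Uma is required at Triage and at Legal — holds.
Mira needs to be at both Roadmap and Hiring — holds.
Ora is required at Postmortem and at Hiring — holds.
Lee needs to be at both Postmortem and Legal — holds.
Postmortem has to happen before Triage — holds.

Yes, all constraints hold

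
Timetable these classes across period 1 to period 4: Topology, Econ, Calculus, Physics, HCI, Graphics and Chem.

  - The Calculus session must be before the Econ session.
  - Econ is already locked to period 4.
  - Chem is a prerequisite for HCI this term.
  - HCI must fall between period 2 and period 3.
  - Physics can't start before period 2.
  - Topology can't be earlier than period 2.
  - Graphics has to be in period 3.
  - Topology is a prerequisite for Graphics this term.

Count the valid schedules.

Splitting on Calculus: it can be period 1 (9), period 2 (9), period 3 (9). Listing each branch's schedules as (Topology, Econ, Physics, HCI, Graphics, Chem) by period number:
Calculus=period 1: (2,4,2,2,3,1) (2,4,2,3,3,1) (2,4,2,3,3,2) (2,4,3,2,3,1) (2,4,3,3,3,1) (2,4,3,3,3,2) (2,4,4,2,3,1) (2,4,4,3,3,1) (2,4,4,3,3,2) — 9.
Calculus=period 2: (2,4,2,2,3,1) (2,4,2,3,3,1) (2,4,2,3,3,2) (2,4,3,2,3,1) (2,4,3,3,3,1) (2,4,3,3,3,2) (2,4,4,2,3,1) (2,4,4,3,3,1) (2,4,4,3,3,2) — 9.
Calculus=period 3: (2,4,2,2,3,1) (2,4,2,3,3,1) (2,4,2,3,3,2) (2,4,3,2,3,1) (2,4,3,3,3,1) (2,4,3,3,3,2) (2,4,4,2,3,1) (2,4,4,3,3,1) (2,4,4,3,3,2) — 9.
Summing: 9 + 9 + 9 = 27.

27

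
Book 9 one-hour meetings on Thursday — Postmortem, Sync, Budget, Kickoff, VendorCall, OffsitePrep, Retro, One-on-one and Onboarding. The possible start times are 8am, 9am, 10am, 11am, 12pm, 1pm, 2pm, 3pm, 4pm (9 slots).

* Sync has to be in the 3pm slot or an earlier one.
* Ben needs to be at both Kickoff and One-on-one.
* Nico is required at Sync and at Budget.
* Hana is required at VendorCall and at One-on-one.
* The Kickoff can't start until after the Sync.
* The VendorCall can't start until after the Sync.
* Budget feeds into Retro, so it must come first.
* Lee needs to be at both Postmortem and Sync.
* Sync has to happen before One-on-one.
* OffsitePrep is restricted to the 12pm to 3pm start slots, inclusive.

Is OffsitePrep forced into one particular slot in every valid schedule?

OffsitePrep can be 12pm (e.g. Sync -> 8am, Kickoff -> 9am, Retro -> 10am, OffsitePrep -> 12pm, One-on-one -> 10am, Onboarding -> 8am, Budget -> 9am, VendorCall -> 9am, Postmortem -> 9am) or 1pm (e.g. VendorCall in 9am, OffsitePrep in 1pm, Kickoff in 9am, Postmortem in 9am, One-on-one in 10am, Budget in 9am, Retro in 10am, Sync in 8am, Onboarding in 8am).

No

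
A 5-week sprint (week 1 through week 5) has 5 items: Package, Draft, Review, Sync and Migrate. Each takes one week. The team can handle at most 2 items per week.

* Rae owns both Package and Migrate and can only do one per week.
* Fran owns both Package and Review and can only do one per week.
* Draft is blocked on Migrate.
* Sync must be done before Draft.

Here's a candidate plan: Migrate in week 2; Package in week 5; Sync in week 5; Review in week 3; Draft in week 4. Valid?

Invalid. Sync must be done before Draft.

Rae owns both Package and Migrate and can only do one per week — holds.
Draft is blocked on Migrate — holds.
The team can handle at most 2 items per week — holds.
Sync must be done before Draft — violated.
Fran owns both Package and Review and can only do one per week — holds.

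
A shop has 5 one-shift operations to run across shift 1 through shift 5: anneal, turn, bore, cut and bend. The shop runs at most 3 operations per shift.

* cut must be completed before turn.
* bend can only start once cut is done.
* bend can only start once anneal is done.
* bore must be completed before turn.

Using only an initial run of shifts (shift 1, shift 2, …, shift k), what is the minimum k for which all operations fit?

The precedence chain requires at least 2 distinct shifts.
With at most 3 per shift and 5 operations, at least 2 shifts are needed.
2 works (last occupied shift: shift 2): for example anneal -> shift 1, bore -> shift 1, bend -> shift 2, turn -> shift 2, cut -> shift 1.

2 shifts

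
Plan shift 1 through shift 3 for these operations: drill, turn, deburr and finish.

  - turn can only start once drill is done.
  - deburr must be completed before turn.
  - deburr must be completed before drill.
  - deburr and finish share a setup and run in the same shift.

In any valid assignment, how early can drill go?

Precedence pushes drill to at least shift 2; downstream work caps drill at shift 2.
drill at shift 2 is achievable: drill in shift 2; deburr in shift 1; finish in shift 1; turn in shift 3.

shift 2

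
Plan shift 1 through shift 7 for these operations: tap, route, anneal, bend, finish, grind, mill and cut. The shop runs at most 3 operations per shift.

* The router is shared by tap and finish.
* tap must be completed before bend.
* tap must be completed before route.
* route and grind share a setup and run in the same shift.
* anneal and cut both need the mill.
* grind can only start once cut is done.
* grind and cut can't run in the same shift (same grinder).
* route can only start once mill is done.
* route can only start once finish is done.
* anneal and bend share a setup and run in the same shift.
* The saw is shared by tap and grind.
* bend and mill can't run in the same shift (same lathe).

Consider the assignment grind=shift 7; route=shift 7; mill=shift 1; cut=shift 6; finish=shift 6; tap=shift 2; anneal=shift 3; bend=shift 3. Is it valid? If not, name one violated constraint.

Yes, all constraints hold

The saw is shared by tap and grind — holds.
route can only start once mill is done — holds.
anneal and cut both need the mill — holds.
The router is shared by tap and finish — holds.
bend and mill can't run in the same shift (same lathe) — holds.
The shop runs at most 3 operations per shift — holds.
grind can only start once cut is done — holds.
anneal and bend share a setup and run in the same shift — holds.
grind and cut can't run in the same shift (same grinder) — holds.
route can only start once finish is done — holds.
route and grind share a setup and run in the same shift — holds.
tap must be completed before route — holds.
tap must be completed before bend — holds.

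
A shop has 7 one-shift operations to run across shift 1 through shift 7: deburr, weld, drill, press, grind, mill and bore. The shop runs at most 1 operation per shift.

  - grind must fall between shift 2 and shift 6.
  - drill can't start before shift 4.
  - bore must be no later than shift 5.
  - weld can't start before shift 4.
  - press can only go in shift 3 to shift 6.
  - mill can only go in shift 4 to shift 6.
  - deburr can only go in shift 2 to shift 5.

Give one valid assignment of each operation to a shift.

mill=shift 4, bore=shift 1, weld=shift 5, deburr=shift 2, grind=shift 6, drill=shift 7, press=shift 3

Checking: drill=shift 7 in [shift 4,shift 7]; grind=shift 6 in [shift 2,shift 6]; weld=shift 5 in [shift 4,shift 7]; deburr=shift 2 in [shift 2,shift 5]; bore=shift 1 in [shift 1,shift 5]; press=shift 3 in [shift 3,shift 6]; mill=shift 4 in [shift 4,shift 6]; max 1 per shift (cap 1).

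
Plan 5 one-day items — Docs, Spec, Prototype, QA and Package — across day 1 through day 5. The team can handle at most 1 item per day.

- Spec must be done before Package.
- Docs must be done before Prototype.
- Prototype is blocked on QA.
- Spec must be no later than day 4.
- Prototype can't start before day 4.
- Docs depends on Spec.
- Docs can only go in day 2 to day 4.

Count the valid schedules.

Splitting on Docs: it can be day 2 (3), day 3 (5), day 4 (3). Listing each branch's schedules as (Spec, Prototype, QA, Package) by day number:
Docs=day 2: (1,4,3,5) (1,5,3,4) (1,5,4,3) — 3.
Docs=day 3: (1,4,2,5) (1,5,2,4) (1,5,4,2) (2,4,1,5) (2,5,1,4) — 5.
Docs=day 4: (1,5,2,3) (1,5,3,2) (2,5,1,3) — 3.
Summing: 3 + 5 + 3 = 11.

11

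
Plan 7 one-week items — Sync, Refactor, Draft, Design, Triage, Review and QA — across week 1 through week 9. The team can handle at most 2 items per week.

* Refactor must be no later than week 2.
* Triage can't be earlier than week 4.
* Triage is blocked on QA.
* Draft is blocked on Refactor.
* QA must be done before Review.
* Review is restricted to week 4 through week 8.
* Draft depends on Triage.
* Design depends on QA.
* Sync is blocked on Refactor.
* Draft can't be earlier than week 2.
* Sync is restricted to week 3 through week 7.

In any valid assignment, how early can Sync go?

Sync is available from week 3; Sync's own window allows nothing later than week 7.
Sync at week 3 is achievable: Design=week 2, QA=week 1, Review=week 4, Draft=week 5, Refactor=week 1, Triage=week 4, Sync=week 3.

week 3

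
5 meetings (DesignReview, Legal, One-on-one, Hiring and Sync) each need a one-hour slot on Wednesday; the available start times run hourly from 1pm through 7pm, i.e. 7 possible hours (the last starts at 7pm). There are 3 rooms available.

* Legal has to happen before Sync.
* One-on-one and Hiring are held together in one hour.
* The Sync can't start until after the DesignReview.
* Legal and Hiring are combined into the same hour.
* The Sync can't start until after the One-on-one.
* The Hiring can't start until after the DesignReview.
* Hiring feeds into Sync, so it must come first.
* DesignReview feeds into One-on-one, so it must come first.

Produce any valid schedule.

Hiring in 2pm; Legal in 2pm; DesignReview in 1pm; One-on-one in 2pm; Sync in 3pm

Checking: DesignReview(1pm) before Hiring(2pm); Legal(2pm) before Sync(3pm); DesignReview(1pm) before One-on-one(2pm); DesignReview(1pm) before Sync(3pm); One-on-one(2pm) before Sync(3pm); Hiring(2pm) before Sync(3pm); Legal = Hiring = 2pm; One-on-one = Hiring = 2pm; max 3 per hour (cap 3).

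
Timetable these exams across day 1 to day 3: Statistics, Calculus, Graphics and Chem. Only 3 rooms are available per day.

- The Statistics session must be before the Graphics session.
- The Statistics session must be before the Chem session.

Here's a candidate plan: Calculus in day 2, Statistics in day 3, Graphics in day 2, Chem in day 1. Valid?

No — it violates: The Statistics session must be before the Chem session

The Statistics session must be before the Chem session — violated.
Only 3 rooms are available per day — holds.
The Statistics session must be before the Graphics session — violated.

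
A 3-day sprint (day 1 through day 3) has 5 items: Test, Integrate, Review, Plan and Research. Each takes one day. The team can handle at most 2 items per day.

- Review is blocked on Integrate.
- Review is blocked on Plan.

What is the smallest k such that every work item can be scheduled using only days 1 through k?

The precedence chain requires at least 2 distinct days.
With at most 2 per day and 5 work items, at least 3 days are needed.
3 works (last occupied day: day 3): for example Integrate -> day 1, Test -> day 2, Research -> day 3, Plan -> day 1, Review -> day 2.

3 days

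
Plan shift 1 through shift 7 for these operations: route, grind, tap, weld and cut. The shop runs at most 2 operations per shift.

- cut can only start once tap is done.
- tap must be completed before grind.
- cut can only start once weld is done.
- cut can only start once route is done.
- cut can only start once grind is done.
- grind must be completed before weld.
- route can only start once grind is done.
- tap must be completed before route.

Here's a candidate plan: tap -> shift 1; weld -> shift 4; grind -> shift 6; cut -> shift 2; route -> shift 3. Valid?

cut can only start once weld is done — violated.
grind must be completed before weld — violated.
cut can only start once tap is done — holds.
The shop runs at most 2 operations per shift — holds.
tap must be completed before route — holds.
tap must be completed before grind — holds.
cut can only start once grind is done — violated.
cut can only start once route is done — violated.
route can only start once grind is done — violated.

Invalid. cut can only start once grind is done.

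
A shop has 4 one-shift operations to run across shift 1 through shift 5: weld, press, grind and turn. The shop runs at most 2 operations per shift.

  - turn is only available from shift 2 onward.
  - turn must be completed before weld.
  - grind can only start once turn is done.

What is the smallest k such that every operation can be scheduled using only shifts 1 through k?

3

The precedence chain requires at least 2 distinct shifts.
With at most 2 per shift and 4 operations, at least 2 shifts are needed.
Propagating the time windows through the other constraints, weld can't land before shift 3, so the schedule must run through at least shift 3.
3 works (last occupied shift: shift 3): for example turn=shift 2; weld=shift 3; press=shift 1; grind=shift 3.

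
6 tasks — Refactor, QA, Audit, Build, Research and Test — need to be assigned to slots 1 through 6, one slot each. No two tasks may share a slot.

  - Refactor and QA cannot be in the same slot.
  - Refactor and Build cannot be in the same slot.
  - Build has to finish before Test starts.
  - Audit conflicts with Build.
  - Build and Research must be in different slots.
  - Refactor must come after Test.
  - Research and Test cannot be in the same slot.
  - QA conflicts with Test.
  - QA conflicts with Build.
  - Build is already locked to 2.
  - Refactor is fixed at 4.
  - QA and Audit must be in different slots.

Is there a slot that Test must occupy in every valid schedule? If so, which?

Build is fixed at 2 and must come before Test, so Test is at least 3.
Refactor is fixed at 4 and must come after Test, so Test is at most 3.
So Test must be 3.

3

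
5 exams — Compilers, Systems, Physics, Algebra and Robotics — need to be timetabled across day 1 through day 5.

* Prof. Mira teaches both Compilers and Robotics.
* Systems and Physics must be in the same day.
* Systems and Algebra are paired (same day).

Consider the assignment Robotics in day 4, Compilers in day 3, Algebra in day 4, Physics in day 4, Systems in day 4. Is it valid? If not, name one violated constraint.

Yes

Systems and Physics must be in the same day — holds.
Systems and Algebra are paired (same day) — holds.
Prof. Mira teaches both Compilers and Robotics — holds.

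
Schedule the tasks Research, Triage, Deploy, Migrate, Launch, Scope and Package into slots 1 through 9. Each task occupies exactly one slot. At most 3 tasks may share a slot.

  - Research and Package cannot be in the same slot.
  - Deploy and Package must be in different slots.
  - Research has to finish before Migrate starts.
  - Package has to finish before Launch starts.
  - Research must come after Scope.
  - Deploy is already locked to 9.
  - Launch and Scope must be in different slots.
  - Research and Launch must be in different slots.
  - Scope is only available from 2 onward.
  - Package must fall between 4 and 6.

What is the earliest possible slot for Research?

3

Precedence pushes Research to at least 3; downstream work caps Research at 8.
Research at 3 is achievable: Scope in 2; Package in 4; Migrate in 4; Research in 3; Deploy in 9; Launch in 5; Triage in 1.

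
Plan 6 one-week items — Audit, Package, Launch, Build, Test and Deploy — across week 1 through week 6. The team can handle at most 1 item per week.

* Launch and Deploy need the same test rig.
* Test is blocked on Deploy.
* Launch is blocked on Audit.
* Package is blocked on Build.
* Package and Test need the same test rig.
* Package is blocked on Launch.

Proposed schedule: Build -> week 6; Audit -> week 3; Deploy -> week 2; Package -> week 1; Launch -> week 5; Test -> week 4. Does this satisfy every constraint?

No — it violates: Package is blocked on Build

Package is blocked on Launch — violated.
Launch is blocked on Audit — holds.
Package and Test need the same test rig — holds.
Test is blocked on Deploy — holds.
Launch and Deploy need the same test rig — holds.
The team can handle at most 1 item per week — holds.
Package is blocked on Build — violated.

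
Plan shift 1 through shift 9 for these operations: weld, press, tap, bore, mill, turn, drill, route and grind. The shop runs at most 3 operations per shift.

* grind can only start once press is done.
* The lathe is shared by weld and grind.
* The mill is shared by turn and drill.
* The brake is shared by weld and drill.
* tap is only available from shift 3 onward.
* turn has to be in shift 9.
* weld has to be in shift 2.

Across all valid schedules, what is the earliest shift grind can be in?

Precedence pushes grind to at least shift 2.
grind at shift 3 is achievable: tap in shift 3; bore in shift 1; mill in shift 1; drill in shift 3; weld in shift 2; grind in shift 3; route in shift 2; press in shift 1; turn in shift 9.
Nothing earlier works — the conflict and capacity constraints rule out every shift before shift 3.

shift 3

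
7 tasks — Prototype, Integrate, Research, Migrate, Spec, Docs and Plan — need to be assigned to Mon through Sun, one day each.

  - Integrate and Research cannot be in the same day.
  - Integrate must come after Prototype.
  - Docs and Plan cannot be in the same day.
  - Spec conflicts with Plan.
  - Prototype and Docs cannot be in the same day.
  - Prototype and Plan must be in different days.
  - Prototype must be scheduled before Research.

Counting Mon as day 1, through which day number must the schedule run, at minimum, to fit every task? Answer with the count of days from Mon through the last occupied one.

3

The precedence chain requires at least 2 distinct days.
Could 2 days be enough, i.e. nothing placed later than Tue? No: Research must come after Prototype (at Mon or later) → {Tue}; Prototype must come before Research (at Tue or earlier) → {Mon}; Integrate must come after Prototype (at Mon or later) → {Tue}; Research can't share with Integrate (Tue) → nothing is left.
So 2 days is not enough.
3 works (last occupied day: Wed): for example Prototype -> Mon; Plan -> Wed; Docs -> Tue; Research -> Wed; Migrate -> Mon; Integrate -> Tue; Spec -> Mon.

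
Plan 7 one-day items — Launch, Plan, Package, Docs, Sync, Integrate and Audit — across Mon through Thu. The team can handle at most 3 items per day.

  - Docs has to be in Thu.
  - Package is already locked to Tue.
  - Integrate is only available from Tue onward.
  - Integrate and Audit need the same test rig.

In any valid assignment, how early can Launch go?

Mon

Launch at Mon is achievable: Docs -> Thu; Package -> Tue; Sync -> Mon; Plan -> Mon; Integrate -> Tue; Audit -> Wed; Launch -> Mon.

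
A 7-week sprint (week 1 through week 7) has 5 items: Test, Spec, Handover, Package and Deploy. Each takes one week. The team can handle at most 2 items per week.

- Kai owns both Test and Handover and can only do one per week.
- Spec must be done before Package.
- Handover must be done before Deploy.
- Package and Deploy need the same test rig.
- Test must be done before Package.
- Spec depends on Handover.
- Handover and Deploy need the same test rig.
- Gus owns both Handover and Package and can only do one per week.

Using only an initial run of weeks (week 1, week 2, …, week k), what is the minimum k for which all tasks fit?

The precedence chain requires at least 3 distinct weeks.
With at most 2 per week and 5 tasks, at least 3 weeks are needed.
Could 3 weeks be enough, i.e. nothing placed later than week 3? No: Package must come after Test (at week 1 or later) → {week 2, week 3}; Test must come before Package (at week 3 or earlier) → {week 1, week 2}; Spec must come after Handover (at week 1 or later) → {week 2, week 3}; Handover must come before Spec (at week 3 or earlier) → {week 1, week 2}; Deploy must come after Handover (at week 1 or later) → {week 2, week 3}; Package must come after Spec (at week 2 or later) → {week 3}; Spec must come before Package (at week 3 or earlier) → {week 2}; Deploy can't share with Package (week 3) → {week 2}; Handover can't share with Deploy (week 2) → {week 1}; Test can't use week 2, already full with Spec and Deploy (limit 2) → {week 1}; Handover can't share with Test (week 1) → nothing is left.
So 3 weeks is not enough.
4 works (last occupied week: week 4): for example Deploy=week 4; Spec=week 2; Test=week 2; Handover=week 1; Package=week 3.

4 weeks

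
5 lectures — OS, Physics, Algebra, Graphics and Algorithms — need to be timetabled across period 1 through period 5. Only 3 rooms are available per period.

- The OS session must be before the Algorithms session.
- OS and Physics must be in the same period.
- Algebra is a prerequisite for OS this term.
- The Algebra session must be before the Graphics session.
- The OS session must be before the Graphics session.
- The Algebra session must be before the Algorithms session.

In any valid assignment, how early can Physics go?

Physics must be in the same period as OS, which can't be before period 2, so Physics is at least period 2; Physics must be in the same period as OS, which can't be after period 4, so Physics is at most period 4.
Physics at period 2 is achievable: OS=period 2; Graphics=period 3; Algorithms=period 3; Algebra=period 1; Physics=period 2.

period 2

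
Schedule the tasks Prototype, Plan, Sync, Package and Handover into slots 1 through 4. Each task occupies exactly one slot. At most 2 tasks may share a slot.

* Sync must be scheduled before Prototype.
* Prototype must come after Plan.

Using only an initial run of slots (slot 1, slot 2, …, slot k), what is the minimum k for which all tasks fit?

The precedence chain requires at least 2 distinct slots.
With at most 2 per slot and 5 tasks, at least 3 slots are needed.
3 works (last occupied slot: 3): for example Package=2; Sync=1; Handover=3; Plan=1; Prototype=2.

3 slots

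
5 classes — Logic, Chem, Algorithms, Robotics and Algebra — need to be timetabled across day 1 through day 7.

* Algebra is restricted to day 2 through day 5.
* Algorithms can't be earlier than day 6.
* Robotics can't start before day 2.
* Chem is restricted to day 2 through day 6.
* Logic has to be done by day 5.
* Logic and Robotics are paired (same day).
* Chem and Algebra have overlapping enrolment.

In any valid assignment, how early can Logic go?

day 2

Logic must be in the same day as Robotics, which can't be before day 2, so Logic is at least day 2; Logic's own window allows nothing later than day 5.
Logic at day 2 is achievable: Chem in day 3; Algorithms in day 6; Logic in day 2; Algebra in day 2; Robotics in day 2.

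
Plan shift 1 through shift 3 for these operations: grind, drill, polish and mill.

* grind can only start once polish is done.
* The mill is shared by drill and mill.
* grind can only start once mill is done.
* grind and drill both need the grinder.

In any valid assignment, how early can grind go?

shift 2

Precedence pushes grind to at least shift 2.
grind at shift 2 is achievable: grind -> shift 2; mill -> shift 1; drill -> shift 3; polish -> shift 1.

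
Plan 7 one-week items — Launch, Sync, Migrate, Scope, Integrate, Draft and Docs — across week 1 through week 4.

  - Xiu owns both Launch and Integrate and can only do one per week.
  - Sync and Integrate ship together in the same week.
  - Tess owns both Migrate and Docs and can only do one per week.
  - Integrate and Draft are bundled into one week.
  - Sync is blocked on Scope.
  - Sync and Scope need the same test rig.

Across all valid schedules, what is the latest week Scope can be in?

Downstream work caps Scope at week 3.
Scope at week 3 is achievable: Scope in week 3; Launch in week 1; Draft in week 4; Migrate in week 1; Sync in week 4; Docs in week 2; Integrate in week 4.

week 3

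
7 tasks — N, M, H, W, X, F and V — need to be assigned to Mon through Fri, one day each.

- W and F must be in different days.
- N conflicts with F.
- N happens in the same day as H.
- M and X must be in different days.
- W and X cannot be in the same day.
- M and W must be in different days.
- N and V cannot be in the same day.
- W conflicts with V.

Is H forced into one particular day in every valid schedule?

No

H can be Mon (e.g. V=Wed; N=Mon; M=Mon; W=Tue; F=Wed; X=Wed; H=Mon) or Tue (e.g. M in Mon, N in Tue, X in Wed, W in Tue, H in Tue, V in Mon, F in Mon).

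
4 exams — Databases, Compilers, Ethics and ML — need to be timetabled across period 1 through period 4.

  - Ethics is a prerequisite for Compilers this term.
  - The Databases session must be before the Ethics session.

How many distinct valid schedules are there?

Splitting on Databases: it can be period 1 (12), period 2 (4). Listing each branch's schedules as (Compilers, Ethics, ML) by period number:
Databases=period 1: (3,2,1) (3,2,2) (3,2,3) (3,2,4) (4,2,1) (4,2,2) (4,2,3) (4,2,4) (4,3,1) (4,3,2) (4,3,3) (4,3,4) — 12.
Databases=period 2: (4,3,1) (4,3,2) (4,3,3) (4,3,4) — 4.
Summing: 12 + 4 = 16.

16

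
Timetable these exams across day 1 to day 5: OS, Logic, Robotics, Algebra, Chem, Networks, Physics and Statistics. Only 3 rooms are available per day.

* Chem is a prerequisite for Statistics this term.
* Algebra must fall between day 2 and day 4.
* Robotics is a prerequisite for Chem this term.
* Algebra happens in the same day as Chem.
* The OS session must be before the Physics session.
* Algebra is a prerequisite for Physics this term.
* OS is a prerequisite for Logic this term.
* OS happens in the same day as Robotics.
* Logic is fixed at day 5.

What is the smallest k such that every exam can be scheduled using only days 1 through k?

5

The precedence chain requires at least 3 distinct days.
With at most 3 per day and 8 exams, at least 3 days are needed.
Logic can't be placed before day 5, so the schedule must run through at least day 5.
5 works (last occupied day: day 5): for example Chem=day 2, Networks=day 1, OS=day 1, Algebra=day 2, Statistics=day 3, Physics=day 3, Robotics=day 1, Logic=day 5.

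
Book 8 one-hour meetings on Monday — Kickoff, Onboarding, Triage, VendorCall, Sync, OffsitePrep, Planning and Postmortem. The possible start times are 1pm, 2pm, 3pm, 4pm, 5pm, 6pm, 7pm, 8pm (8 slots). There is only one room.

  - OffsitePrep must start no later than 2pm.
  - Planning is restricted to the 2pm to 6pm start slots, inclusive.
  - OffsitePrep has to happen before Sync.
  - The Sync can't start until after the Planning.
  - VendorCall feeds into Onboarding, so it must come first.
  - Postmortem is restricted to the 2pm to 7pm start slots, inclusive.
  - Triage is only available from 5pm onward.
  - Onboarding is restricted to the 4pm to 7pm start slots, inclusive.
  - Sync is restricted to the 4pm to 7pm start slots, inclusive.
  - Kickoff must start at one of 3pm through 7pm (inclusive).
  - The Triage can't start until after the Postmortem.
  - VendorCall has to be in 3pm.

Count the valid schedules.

36

Splitting on Kickoff: it can be 4pm (9), 5pm (9), 6pm (9), 7pm (9). Listing each branch's schedules as (Onboarding, Triage, VendorCall, Sync, OffsitePrep, Planning, Postmortem):
Kickoff=4pm: (5pm,8pm,3pm,6pm,1pm,2pm,7pm) (5pm,8pm,3pm,7pm,1pm,2pm,6pm) (5pm,8pm,3pm,7pm,1pm,6pm,2pm) (6pm,8pm,3pm,5pm,1pm,2pm,7pm) (6pm,8pm,3pm,7pm,1pm,2pm,5pm) (6pm,8pm,3pm,7pm,1pm,5pm,2pm) (7pm,8pm,3pm,5pm,1pm,2pm,6pm) (7pm,8pm,3pm,6pm,1pm,2pm,5pm) (7pm,8pm,3pm,6pm,1pm,5pm,2pm) — 9.
Kickoff=5pm: (4pm,8pm,3pm,6pm,1pm,2pm,7pm) (4pm,8pm,3pm,7pm,1pm,2pm,6pm) (4pm,8pm,3pm,7pm,1pm,6pm,2pm) (6pm,8pm,3pm,4pm,1pm,2pm,7pm) (6pm,8pm,3pm,7pm,1pm,2pm,4pm) (6pm,8pm,3pm,7pm,1pm,4pm,2pm) (7pm,8pm,3pm,4pm,1pm,2pm,6pm) (7pm,8pm,3pm,6pm,1pm,2pm,4pm) (7pm,8pm,3pm,6pm,1pm,4pm,2pm) — 9.
Kickoff=6pm: (4pm,8pm,3pm,5pm,1pm,2pm,7pm) (4pm,8pm,3pm,7pm,1pm,2pm,5pm) (4pm,8pm,3pm,7pm,1pm,5pm,2pm) (5pm,8pm,3pm,4pm,1pm,2pm,7pm) (5pm,8pm,3pm,7pm,1pm,2pm,4pm) (5pm,8pm,3pm,7pm,1pm,4pm,2pm) (7pm,8pm,3pm,4pm,1pm,2pm,5pm) (7pm,8pm,3pm,5pm,1pm,2pm,4pm) (7pm,8pm,3pm,5pm,1pm,4pm,2pm) — 9.
Kickoff=7pm: (4pm,8pm,3pm,5pm,1pm,2pm,6pm) (4pm,8pm,3pm,6pm,1pm,2pm,5pm) (4pm,8pm,3pm,6pm,1pm,5pm,2pm) (5pm,8pm,3pm,4pm,1pm,2pm,6pm) (5pm,8pm,3pm,6pm,1pm,2pm,4pm) (5pm,8pm,3pm,6pm,1pm,4pm,2pm) (6pm,8pm,3pm,4pm,1pm,2pm,5pm) (6pm,8pm,3pm,5pm,1pm,2pm,4pm) (6pm,8pm,3pm,5pm,1pm,4pm,2pm) — 9.
Summing: 9 + 9 + 9 + 9 = 36.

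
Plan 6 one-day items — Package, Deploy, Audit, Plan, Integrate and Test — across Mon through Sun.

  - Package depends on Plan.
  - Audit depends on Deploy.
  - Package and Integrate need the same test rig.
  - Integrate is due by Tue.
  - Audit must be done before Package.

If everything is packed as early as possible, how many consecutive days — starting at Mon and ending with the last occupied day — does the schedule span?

The precedence chain requires at least 3 distinct days.
3 works (last occupied day: Wed): for example Audit in Tue; Package in Wed; Plan in Mon; Integrate in Mon; Deploy in Mon; Test in Mon.

3 days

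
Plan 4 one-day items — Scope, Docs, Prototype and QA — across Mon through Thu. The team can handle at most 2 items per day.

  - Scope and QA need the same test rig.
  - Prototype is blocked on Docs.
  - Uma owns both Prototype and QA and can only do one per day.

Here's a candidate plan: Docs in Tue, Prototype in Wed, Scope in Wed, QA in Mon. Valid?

Prototype is blocked on Docs — holds.
Scope and QA need the same test rig — holds.
Uma owns both Prototype and QA and can only do one per day — holds.
The team can handle at most 2 items per day — holds.

Yes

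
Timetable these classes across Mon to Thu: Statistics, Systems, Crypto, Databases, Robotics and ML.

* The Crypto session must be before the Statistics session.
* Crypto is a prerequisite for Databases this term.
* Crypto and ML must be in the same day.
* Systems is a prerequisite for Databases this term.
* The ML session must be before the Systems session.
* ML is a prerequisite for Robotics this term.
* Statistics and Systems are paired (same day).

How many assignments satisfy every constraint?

11

Splitting on Statistics: it can be Tue (6), Wed (5). Listing each branch's schedules as (Systems, Crypto, Databases, Robotics, ML):
Statistics=Tue: (Tue,Mon,Wed,Tue,Mon) (Tue,Mon,Wed,Wed,Mon) (Tue,Mon,Wed,Thu,Mon) (Tue,Mon,Thu,Tue,Mon) (Tue,Mon,Thu,Wed,Mon) (Tue,Mon,Thu,Thu,Mon) — 6.
Statistics=Wed: (Wed,Mon,Thu,Tue,Mon) (Wed,Mon,Thu,Wed,Mon) (Wed,Mon,Thu,Thu,Mon) (Wed,Tue,Thu,Wed,Tue) (Wed,Tue,Thu,Thu,Tue) — 5.
Summing: 6 + 5 = 11.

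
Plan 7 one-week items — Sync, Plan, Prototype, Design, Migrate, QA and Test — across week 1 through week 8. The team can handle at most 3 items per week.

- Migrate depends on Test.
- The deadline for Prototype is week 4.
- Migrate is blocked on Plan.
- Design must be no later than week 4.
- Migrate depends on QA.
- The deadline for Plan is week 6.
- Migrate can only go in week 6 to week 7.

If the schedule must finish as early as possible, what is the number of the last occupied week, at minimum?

The precedence chain requires at least 2 distinct weeks.
With at most 3 per week and 7 work items, at least 3 weeks are needed.
Migrate can't be placed before week 6, so the schedule must run through at least week 6.
6 works (last occupied week: week 6): for example Migrate=week 6; QA=week 2; Plan=week 1; Sync=week 2; Design=week 1; Prototype=week 1; Test=week 2.

week 6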